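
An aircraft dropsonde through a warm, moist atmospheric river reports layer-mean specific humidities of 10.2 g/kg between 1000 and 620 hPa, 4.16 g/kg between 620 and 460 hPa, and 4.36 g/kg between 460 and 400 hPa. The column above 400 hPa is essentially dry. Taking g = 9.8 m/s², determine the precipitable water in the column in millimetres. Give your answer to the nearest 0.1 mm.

PW ≈ 49.0 mm

Precipitable water is the column-integrated vapour mass per unit area: PW = (1/g) Σ q̄ Δp, with q in kg/kg and Δp in Pa (1 kg/m² of water = 1 mm).
Layer 1000–620 hPa: Δp = 380 hPa = 38000 Pa, q̄ = 0.0102 kg/kg → 0.0102 × 38000 / 9.8 = 39.55 mm
Layer 620–460 hPa: Δp = 160 hPa = 16000 Pa, q̄ = 0.00416 kg/kg → 0.00416 × 16000 / 9.8 = 6.79 mm
Layer 460–400 hPa: Δp = 60 hPa = 6000 Pa, q̄ = 0.00436 kg/kg → 0.00436 × 6000 / 9.8 = 2.67 mm
PW = 39.55 + 6.79 + 2.67 = 49.01 ≈ 49.0 mm.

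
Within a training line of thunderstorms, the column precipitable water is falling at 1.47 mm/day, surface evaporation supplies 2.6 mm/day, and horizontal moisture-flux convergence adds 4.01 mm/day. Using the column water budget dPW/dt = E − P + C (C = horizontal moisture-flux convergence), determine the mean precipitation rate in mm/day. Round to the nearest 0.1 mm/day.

P ≈ 8.1 mm/day

dPW/dt = -1.47 mm/day.
P = E + C − dPW/dt = 2.6 + (4.01) − (-1.47) = 8.1 mm/day.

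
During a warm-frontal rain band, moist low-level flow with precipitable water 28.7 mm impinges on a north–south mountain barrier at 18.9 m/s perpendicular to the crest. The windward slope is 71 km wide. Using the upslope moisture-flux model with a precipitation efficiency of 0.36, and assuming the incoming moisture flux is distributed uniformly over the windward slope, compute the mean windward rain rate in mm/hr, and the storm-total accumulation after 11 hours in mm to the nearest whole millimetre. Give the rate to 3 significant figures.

Incoming column moisture flux per unit ridge length: F = V × PW = 18.9 × 28.7 = 542.43 mm·m/s.
Spread over the 71 km slope with efficiency ε = 0.36: R = ε·F/W = 0.36 × 542.43 / 71000 m = 2.750e-03 mm/s.
R = 2.750e-03 × 3600 = 9.90 mm/hr.
Over 11 h: total = 9.90 × 11 = 108.9 ≈ 109 mm.

R ≈ 9.90 mm/hr; total ≈ 109 mm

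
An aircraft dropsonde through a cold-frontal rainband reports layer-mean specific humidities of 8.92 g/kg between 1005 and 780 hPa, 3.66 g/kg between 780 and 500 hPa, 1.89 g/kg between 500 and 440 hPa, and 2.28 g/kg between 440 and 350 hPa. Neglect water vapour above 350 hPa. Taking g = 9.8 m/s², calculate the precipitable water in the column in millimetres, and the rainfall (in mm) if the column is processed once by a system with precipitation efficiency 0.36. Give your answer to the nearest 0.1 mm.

PW ≈ 34.2 mm; rainfall ≈ 12.3 mm

Precipitable water is the column-integrated vapour mass per unit area: PW = (1/g) Σ q̄ Δp, with q in kg/kg and Δp in Pa (1 kg/m² of water = 1 mm).
Layer 1005–780 hPa: Δp = 225 hPa = 22500 Pa, q̄ = 0.00892 kg/kg → 0.00892 × 22500 / 9.8 = 20.48 mm
Layer 780–500 hPa: Δp = 280 hPa = 28000 Pa, q̄ = 0.00366 kg/kg → 0.00366 × 28000 / 9.8 = 10.46 mm
Layer 500–440 hPa: Δp = 60 hPa = 6000 Pa, q̄ = 0.00189 kg/kg → 0.00189 × 6000 / 9.8 = 1.16 mm
Layer 440–350 hPa: Δp = 90 hPa = 9000 Pa, q̄ = 0.00228 kg/kg → 0.00228 × 9000 / 9.8 = 2.09 mm
PW = 20.48 + 10.46 + 1.16 + 2.09 = 34.19 ≈ 34.2 mm.
Rainfall = ε × PW = 0.36 × 34.2 = 12.3 mm.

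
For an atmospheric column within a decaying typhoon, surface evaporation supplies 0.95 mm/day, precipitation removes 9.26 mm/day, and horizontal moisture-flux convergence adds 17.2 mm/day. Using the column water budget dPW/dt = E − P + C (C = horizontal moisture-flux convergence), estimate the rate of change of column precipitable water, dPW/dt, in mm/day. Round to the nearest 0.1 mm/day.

dPW/dt ≈ 8.9 mm/day

dPW/dt = E − P + C = 0.95 − 9.26 + (17.2) = 8.9 mm/day.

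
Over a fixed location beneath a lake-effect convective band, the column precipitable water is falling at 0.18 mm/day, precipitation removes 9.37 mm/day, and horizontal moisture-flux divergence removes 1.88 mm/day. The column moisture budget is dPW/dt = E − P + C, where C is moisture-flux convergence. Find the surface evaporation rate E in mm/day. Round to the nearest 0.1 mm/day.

dPW/dt = -0.18 mm/day.
E = dPW/dt + P − C = (-0.18) + 9.37 − (-1.88) = 11.1 mm/day.

E ≈ 11.1 mm/day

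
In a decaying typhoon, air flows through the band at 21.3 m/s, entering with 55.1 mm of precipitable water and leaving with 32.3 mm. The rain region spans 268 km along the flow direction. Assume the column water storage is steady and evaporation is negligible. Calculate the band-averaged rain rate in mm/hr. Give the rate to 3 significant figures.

R ≈ 6.52 mm/hr

Column moisture flux per unit crosswind length is F = V × PW.
Inflow: F_in = 21.3 × 55.1 = 1173.63 mm·m/s
Outflow: F_out = 21.3 × 32.3 = 687.99 mm·m/s
Steady-state rate R = (F_in − F_out)/L = (1173.63 − 687.99) / 268000 m = 1.812e-03 mm/s.
R = 1.812e-03 × 3600 = 6.52 mm/hr.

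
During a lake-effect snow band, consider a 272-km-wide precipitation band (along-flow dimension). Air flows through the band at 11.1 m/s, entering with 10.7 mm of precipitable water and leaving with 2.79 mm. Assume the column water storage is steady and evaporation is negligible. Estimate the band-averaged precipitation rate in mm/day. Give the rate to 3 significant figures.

Column moisture flux per unit crosswind length is F = V × PW.
Inflow: F_in = 11.1 × 10.7 = 118.77 mm·m/s
Outflow: F_out = 11.1 × 2.79 = 30.969 mm·m/s
Steady-state rate R = (F_in − F_out)/L = (118.77 − 30.969) / 272000 m = 3.228e-04 mm/s.
R = 3.228e-04 × 3600 × 24 = 27.9 mm/day.

R ≈ 27.9 mm/day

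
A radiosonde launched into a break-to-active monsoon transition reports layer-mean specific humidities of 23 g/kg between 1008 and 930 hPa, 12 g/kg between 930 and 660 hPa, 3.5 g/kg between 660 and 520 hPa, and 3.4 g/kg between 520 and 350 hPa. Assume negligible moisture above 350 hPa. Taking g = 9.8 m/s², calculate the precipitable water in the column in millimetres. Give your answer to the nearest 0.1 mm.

PW ≈ 62.3 mm

Precipitable water is the column-integrated vapour mass per unit area: PW = (1/g) Σ q̄ Δp, with q in kg/kg and Δp in Pa (1 kg/m² of water = 1 mm).
Layer 1008–930 hPa: Δp = 78 hPa = 7800 Pa, q̄ = 0.023 kg/kg → 0.023 × 7800 / 9.8 = 18.31 mm
Layer 930–660 hPa: Δp = 270 hPa = 27000 Pa, q̄ = 0.012 kg/kg → 0.012 × 27000 / 9.8 = 33.06 mm
Layer 660–520 hPa: Δp = 140 hPa = 14000 Pa, q̄ = 0.0035 kg/kg → 0.0035 × 14000 / 9.8 = 5.00 mm
Layer 520–350 hPa: Δp = 170 hPa = 17000 Pa, q̄ = 0.0034 kg/kg → 0.0034 × 17000 / 9.8 = 5.90 mm
PW = 18.31 + 33.06 + 5.00 + 5.90 = 62.27 ≈ 62.3 mm.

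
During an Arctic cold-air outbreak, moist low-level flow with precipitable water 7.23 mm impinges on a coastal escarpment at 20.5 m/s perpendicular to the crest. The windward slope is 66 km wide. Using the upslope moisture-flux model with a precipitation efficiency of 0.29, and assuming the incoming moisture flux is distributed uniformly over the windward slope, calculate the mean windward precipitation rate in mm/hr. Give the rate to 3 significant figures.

Incoming column moisture flux per unit ridge length: F = V × PW = 20.5 × 7.23 = 148.215 mm·m/s.
Spread over the 66 km slope with efficiency ε = 0.29: R = ε·F/W = 0.29 × 148.215 / 66000 m = 6.512e-04 mm/s.
R = 6.512e-04 × 3600 = 2.34 mm/hr.

R ≈ 2.34 mm/hr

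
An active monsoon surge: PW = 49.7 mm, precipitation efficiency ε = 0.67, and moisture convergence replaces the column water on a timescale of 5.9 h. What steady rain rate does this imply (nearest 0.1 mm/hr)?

R ≈ 5.6 mm/hr

Each overturning extracts ε × PW = 0.67 × 49.7 = 33.299 mm.
Rate = ε·PW / τ = 33.299 / 5.9 h = 5.6 mm/hr.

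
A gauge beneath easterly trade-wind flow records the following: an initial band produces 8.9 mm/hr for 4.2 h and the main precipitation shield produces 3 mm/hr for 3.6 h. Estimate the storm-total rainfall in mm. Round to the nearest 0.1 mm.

Total = Σ Rᵢ Δtᵢ = 8.9 × 4.2 + 3 × 3.6
      = 37.38 + 10.8 = 48.2 mm.

total ≈ 48.2 mm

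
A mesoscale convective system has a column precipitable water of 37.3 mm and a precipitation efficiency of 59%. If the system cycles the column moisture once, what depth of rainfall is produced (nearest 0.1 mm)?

rainfall ≈ 22.0 mm

Rainfall = ε × PW = 0.59 × 37.3 = 22.0 mm.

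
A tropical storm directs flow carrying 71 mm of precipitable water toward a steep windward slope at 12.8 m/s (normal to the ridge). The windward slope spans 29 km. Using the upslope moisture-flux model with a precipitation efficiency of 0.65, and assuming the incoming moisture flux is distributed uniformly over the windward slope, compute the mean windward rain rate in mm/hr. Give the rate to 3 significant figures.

Incoming column moisture flux per unit ridge length: F = V × PW = 12.8 × 71 = 908.8 mm·m/s.
Spread over the 29 km slope with efficiency ε = 0.65: R = ε·F/W = 0.65 × 908.8 / 29000 m = 2.037e-02 mm/s.
R = 2.037e-02 × 3600 = 73.3 mm/hr.

R ≈ 73.3 mm/hr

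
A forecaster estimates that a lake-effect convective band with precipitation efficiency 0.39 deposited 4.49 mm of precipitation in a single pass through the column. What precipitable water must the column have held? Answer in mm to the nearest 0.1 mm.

PW = precipitation / ε = 4.49 / 0.39 = 11.5 mm.

PW ≈ 11.5 mm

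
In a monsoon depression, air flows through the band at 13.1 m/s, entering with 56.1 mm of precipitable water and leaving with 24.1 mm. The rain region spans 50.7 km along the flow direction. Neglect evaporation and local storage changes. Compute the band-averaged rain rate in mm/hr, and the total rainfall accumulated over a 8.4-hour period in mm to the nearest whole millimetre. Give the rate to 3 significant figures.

R ≈ 29.8 mm/hr; total ≈ 250 mm

Column moisture flux per unit crosswind length is F = V × PW.
Inflow: F_in = 13.1 × 56.1 = 734.91 mm·m/s
Outflow: F_out = 13.1 × 24.1 = 315.71 mm·m/s
Steady-state rate R = (F_in − F_out)/L = (734.91 − 315.71) / 50700 m = 8.268e-03 mm/s.
R = 8.268e-03 × 3600 = 29.8 mm/hr.
Over 8.4 h: total = 29.8 × 8.4 = 250.32 ≈ 250 mm.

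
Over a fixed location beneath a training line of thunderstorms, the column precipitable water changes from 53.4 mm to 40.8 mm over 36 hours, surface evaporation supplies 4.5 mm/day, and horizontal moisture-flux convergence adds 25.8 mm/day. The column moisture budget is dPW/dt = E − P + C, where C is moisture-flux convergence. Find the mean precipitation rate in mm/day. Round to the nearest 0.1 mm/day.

P ≈ 38.7 mm/day

dPW/dt = (40.8 − 53.4) mm / (36/24 day) = -8.400 mm/day.
P = E + C − dPW/dt = 4.5 + (25.8) − (-8.400) = 38.7 mm/day.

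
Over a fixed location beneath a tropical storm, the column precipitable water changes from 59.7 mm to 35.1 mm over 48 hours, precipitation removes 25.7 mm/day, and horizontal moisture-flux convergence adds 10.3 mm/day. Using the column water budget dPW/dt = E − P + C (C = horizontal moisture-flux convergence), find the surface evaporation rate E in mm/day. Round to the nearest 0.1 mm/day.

dPW/dt = (35.1 − 59.7) mm / (48/24 day) = -12.300 mm/day.
E = dPW/dt + P − C = (-12.300) + 25.7 − (10.3) = 3.1 mm/day.

E ≈ 3.1 mm/day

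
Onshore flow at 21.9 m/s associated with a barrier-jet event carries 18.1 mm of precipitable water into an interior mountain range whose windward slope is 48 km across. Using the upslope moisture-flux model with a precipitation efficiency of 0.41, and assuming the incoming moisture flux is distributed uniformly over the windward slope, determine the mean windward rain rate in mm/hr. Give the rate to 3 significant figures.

R ≈ 12.2 mm/hr

Incoming column moisture flux per unit ridge length: F = V × PW = 21.9 × 18.1 = 396.39 mm·m/s.
Spread over the 48 km slope with efficiency ε = 0.41: R = ε·F/W = 0.41 × 396.39 / 48000 m = 3.386e-03 mm/s.
R = 3.386e-03 × 3600 = 12.2 mm/hr.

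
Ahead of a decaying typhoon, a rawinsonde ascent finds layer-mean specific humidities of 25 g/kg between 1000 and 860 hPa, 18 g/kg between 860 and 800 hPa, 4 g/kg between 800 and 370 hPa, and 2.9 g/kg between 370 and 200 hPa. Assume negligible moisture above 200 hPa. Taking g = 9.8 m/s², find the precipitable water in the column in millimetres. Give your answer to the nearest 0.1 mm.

PW ≈ 69.3 mm

Precipitable water is the column-integrated vapour mass per unit area: PW = (1/g) Σ q̄ Δp, with q in kg/kg and Δp in Pa (1 kg/m² of water = 1 mm).
Layer 1000–860 hPa: Δp = 140 hPa = 14000 Pa, q̄ = 0.025 kg/kg → 0.025 × 14000 / 9.8 = 35.71 mm
Layer 860–800 hPa: Δp = 60 hPa = 6000 Pa, q̄ = 0.018 kg/kg → 0.018 × 6000 / 9.8 = 11.02 mm
Layer 800–370 hPa: Δp = 430 hPa = 43000 Pa, q̄ = 0.004 kg/kg → 0.004 × 43000 / 9.8 = 17.55 mm
Layer 370–200 hPa: Δp = 170 hPa = 17000 Pa, q̄ = 0.0029 kg/kg → 0.0029 × 17000 / 9.8 = 5.03 mm
PW = 35.71 + 11.02 + 17.55 + 5.03 = 69.31 ≈ 69.3 mm.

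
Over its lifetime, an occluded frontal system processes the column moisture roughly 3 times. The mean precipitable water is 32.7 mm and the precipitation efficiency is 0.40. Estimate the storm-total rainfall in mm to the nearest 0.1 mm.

rainfall ≈ 39.2 mm

Each cycle deposits ε × PW = 0.40 × 32.7 = 13.08 mm.
Over 3 cycles: 3 × 13.08 = 39.2 mm.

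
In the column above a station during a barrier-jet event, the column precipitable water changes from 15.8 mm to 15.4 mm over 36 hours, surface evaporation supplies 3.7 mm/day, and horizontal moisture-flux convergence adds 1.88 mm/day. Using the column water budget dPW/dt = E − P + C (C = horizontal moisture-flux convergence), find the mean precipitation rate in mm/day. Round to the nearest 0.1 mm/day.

P ≈ 5.8 mm/day

dPW/dt = (15.4 − 15.8) mm / (36/24 day) = -0.267 mm/day.
P = E + C − dPW/dt = 3.7 + (1.88) − (-0.267) = 5.8 mm/day.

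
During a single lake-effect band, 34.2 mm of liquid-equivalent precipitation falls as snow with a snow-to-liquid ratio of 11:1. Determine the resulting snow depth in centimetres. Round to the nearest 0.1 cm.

snow depth ≈ 37.6 cm

Snow depth = liquid × ratio = 34.2 mm × 11 = 376.2 mm = 37.6 cm.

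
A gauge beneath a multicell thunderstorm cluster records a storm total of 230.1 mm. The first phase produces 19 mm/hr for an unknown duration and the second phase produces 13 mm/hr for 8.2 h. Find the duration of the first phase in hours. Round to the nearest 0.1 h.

Known phases: 13 × 8.2 = 106.6 mm.
Remaining depth = 230.1 − 106.6 = 123.5 mm.
Duration = 123.5 / 19 = 6.5 h.

duration ≈ 6.5 h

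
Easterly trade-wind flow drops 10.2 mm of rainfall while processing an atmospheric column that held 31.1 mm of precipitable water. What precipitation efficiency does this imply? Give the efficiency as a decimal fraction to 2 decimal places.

ε ≈ 0.33

ε = rainfall / PW = 10.2 / 31.1 = 0.33.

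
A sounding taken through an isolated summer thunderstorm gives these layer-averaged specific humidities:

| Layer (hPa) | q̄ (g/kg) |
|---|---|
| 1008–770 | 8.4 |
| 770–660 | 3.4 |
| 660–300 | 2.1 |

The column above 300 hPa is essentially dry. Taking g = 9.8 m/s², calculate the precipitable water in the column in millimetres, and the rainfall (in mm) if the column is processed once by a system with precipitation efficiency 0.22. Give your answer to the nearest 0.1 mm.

Precipitable water is the column-integrated vapour mass per unit area: PW = (1/g) Σ q̄ Δp, with q in kg/kg and Δp in Pa (1 kg/m² of water = 1 mm).
Layer 1008–770 hPa: Δp = 238 hPa = 23800 Pa, q̄ = 0.0084 kg/kg → 0.0084 × 23800 / 9.8 = 20.40 mm
Layer 770–660 hPa: Δp = 110 hPa = 11000 Pa, q̄ = 0.0034 kg/kg → 0.0034 × 11000 / 9.8 = 3.82 mm
Layer 660–300 hPa: Δp = 360 hPa = 36000 Pa, q̄ = 0.0021 kg/kg → 0.0021 × 36000 / 9.8 = 7.71 mm
PW = 20.40 + 3.82 + 7.71 = 31.93 ≈ 31.9 mm.
Rainfall = ε × PW = 0.22 × 31.9 = 7.0 mm.

PW ≈ 31.9 mm; rainfall ≈ 7.0 mm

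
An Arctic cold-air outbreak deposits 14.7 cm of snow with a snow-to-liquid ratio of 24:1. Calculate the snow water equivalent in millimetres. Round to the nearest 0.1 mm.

SWE = snow depth / ratio = 14.7 cm / 24 = 0.612 cm = 6.1 mm.

SWE ≈ 6.1 mm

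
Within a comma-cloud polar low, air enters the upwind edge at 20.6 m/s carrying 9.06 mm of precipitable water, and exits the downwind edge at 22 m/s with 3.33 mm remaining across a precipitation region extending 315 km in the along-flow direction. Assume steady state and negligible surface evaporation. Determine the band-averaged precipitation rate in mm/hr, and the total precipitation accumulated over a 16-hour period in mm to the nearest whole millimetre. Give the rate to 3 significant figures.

R ≈ 1.30 mm/hr; total ≈ 21 mm

Column moisture flux per unit crosswind length is F = V × PW.
Inflow: F_in = 20.6 × 9.06 = 186.636 mm·m/s
Outflow: F_out = 22 × 3.33 = 73.26 mm·m/s
Steady-state rate R = (F_in − F_out)/L = (186.636 − 73.26) / 315000 m = 3.599e-04 mm/s.
R = 3.599e-04 × 3600 = 1.30 mm/hr.
Over 16 h: total = 1.30 × 16 = 20.8 ≈ 21 mm.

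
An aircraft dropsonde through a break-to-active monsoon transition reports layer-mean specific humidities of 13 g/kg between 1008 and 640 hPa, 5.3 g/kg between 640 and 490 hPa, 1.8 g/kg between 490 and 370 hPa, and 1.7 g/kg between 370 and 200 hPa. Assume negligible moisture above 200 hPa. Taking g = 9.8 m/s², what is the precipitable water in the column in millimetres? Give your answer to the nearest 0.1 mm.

PW ≈ 62.1 mm

Precipitable water is the column-integrated vapour mass per unit area: PW = (1/g) Σ q̄ Δp, with q in kg/kg and Δp in Pa (1 kg/m² of water = 1 mm).
Layer 1008–640 hPa: Δp = 368 hPa = 36800 Pa, q̄ = 0.013 kg/kg → 0.013 × 36800 / 9.8 = 48.82 mm
Layer 640–490 hPa: Δp = 150 hPa = 15000 Pa, q̄ = 0.0053 kg/kg → 0.0053 × 15000 / 9.8 = 8.11 mm
Layer 490–370 hPa: Δp = 120 hPa = 12000 Pa, q̄ = 0.0018 kg/kg → 0.0018 × 12000 / 9.8 = 2.20 mm
Layer 370–200 hPa: Δp = 170 hPa = 17000 Pa, q̄ = 0.0017 kg/kg → 0.0017 × 17000 / 9.8 = 2.95 mm
PW = 48.82 + 8.11 + 2.20 + 2.95 = 62.08 ≈ 62.1 mm.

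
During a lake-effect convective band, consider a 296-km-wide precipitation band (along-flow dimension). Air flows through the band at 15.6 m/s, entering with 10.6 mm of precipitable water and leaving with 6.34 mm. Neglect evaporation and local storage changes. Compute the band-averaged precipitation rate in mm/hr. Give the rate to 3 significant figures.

Column moisture flux per unit crosswind length is F = V × PW.
Inflow: F_in = 15.6 × 10.6 = 165.36 mm·m/s
Outflow: F_out = 15.6 × 6.34 = 98.904 mm·m/s
Steady-state rate R = (F_in − F_out)/L = (165.36 − 98.904) / 296000 m = 2.245e-04 mm/s.
R = 2.245e-04 × 3600 = 0.808 mm/hr.

R ≈ 0.808 mm/hr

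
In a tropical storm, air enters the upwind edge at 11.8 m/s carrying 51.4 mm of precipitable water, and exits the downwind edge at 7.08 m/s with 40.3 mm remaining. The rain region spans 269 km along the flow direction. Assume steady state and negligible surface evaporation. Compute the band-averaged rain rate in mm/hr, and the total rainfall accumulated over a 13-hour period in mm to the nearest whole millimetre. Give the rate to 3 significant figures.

R ≈ 4.30 mm/hr; total ≈ 56 mm

Column moisture flux per unit crosswind length is F = V × PW.
Inflow: F_in = 11.8 × 51.4 = 606.52 mm·m/s
Outflow: F_out = 7.08 × 40.3 = 285.324 mm·m/s
Steady-state rate R = (F_in − F_out)/L = (606.52 − 285.324) / 269000 m = 1.194e-03 mm/s.
R = 1.194e-03 × 3600 = 4.30 mm/hr.
Over 13 h: total = 4.30 × 13 = 55.9 ≈ 56 mm.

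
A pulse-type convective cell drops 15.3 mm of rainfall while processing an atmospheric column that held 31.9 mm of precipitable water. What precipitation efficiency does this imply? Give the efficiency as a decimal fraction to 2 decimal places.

ε ≈ 0.48

ε = rainfall / PW = 15.3 / 31.9 = 0.48.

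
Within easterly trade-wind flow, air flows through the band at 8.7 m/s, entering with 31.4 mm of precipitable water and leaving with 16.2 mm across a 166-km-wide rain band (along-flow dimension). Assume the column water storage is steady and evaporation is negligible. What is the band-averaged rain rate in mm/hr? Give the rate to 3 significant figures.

R ≈ 2.87 mm/hr

Column moisture flux per unit crosswind length is F = V × PW.
Inflow: F_in = 8.7 × 31.4 = 273.18 mm·m/s
Outflow: F_out = 8.7 × 16.2 = 140.94 mm·m/s
Steady-state rate R = (F_in − F_out)/L = (273.18 − 140.94) / 166000 m = 7.966e-04 mm/s.
R = 7.966e-04 × 3600 = 2.87 mm/hr.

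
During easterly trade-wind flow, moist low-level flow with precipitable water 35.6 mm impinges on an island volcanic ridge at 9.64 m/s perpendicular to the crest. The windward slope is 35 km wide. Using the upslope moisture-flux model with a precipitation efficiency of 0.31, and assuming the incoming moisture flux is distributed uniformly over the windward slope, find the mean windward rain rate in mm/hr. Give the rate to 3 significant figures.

Incoming column moisture flux per unit ridge length: F = V × PW = 9.64 × 35.6 = 343.184 mm·m/s.
Spread over the 35 km slope with efficiency ε = 0.31: R = ε·F/W = 0.31 × 343.184 / 35000 m = 3.040e-03 mm/s.
R = 3.040e-03 × 3600 = 10.9 mm/hr.

R ≈ 10.9 mm/hr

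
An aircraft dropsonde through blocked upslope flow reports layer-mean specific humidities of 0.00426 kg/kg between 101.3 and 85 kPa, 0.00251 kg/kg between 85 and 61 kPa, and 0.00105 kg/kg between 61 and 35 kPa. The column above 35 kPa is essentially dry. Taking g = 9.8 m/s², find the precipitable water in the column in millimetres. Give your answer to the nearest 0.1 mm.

Precipitable water is the column-integrated vapour mass per unit area: PW = (1/g) Σ q̄ Δp, with q in kg/kg and Δp in Pa (1 kg/m² of water = 1 mm).
Layer 101.3–85 kPa: Δp = 163 hPa = 16300 Pa, q̄ = 0.00426 kg/kg → 0.00426 × 16300 / 9.8 = 7.09 mm
Layer 85–61 kPa: Δp = 240 hPa = 24000 Pa, q̄ = 0.00251 kg/kg → 0.00251 × 24000 / 9.8 = 6.15 mm
Layer 61–35 kPa: Δp = 260 hPa = 26000 Pa, q̄ = 0.00105 kg/kg → 0.00105 × 26000 / 9.8 = 2.79 mm
PW = 7.09 + 6.15 + 2.79 = 16.03 ≈ 16.0 mm.

PW ≈ 16.0 mm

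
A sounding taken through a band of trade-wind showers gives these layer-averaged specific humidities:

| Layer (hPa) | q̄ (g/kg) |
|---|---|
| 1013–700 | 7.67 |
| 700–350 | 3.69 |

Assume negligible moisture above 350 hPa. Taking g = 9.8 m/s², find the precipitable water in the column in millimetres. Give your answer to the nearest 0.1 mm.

Precipitable water is the column-integrated vapour mass per unit area: PW = (1/g) Σ q̄ Δp, with q in kg/kg and Δp in Pa (1 kg/m² of water = 1 mm).
Layer 1013–700 hPa: Δp = 313 hPa = 31300 Pa, q̄ = 0.00767 kg/kg → 0.00767 × 31300 / 9.8 = 24.50 mm
Layer 700–350 hPa: Δp = 350 hPa = 35000 Pa, q̄ = 0.00369 kg/kg → 0.00369 × 35000 / 9.8 = 13.18 mm
PW = 24.50 + 13.18 = 37.68 ≈ 37.7 mm.

PW ≈ 37.7 mm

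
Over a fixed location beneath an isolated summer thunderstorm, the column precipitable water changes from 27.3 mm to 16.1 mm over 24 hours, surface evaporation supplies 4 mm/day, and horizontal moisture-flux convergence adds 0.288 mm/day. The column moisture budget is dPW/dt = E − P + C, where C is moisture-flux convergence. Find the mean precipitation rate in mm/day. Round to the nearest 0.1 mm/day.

P ≈ 15.5 mm/day

dPW/dt = (16.1 − 27.3) mm / (24/24 day) = -11.200 mm/day.
P = E + C − dPW/dt = 4 + (0.288) − (-11.200) = 15.5 mm/day.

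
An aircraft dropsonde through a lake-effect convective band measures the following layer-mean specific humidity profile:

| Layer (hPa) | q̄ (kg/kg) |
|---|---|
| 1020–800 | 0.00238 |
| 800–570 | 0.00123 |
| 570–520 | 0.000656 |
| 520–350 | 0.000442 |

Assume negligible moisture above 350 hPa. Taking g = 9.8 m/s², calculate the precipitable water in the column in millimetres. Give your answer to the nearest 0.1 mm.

Precipitable water is the column-integrated vapour mass per unit area: PW = (1/g) Σ q̄ Δp, with q in kg/kg and Δp in Pa (1 kg/m² of water = 1 mm).
Layer 1020–800 hPa: Δp = 220 hPa = 22000 Pa, q̄ = 0.00238 kg/kg → 0.00238 × 22000 / 9.8 = 5.34 mm
Layer 800–570 hPa: Δp = 230 hPa = 23000 Pa, q̄ = 0.00123 kg/kg → 0.00123 × 23000 / 9.8 = 2.89 mm
Layer 570–520 hPa: Δp = 50 hPa = 5000 Pa, q̄ = 0.000656 kg/kg → 0.000656 × 5000 / 9.8 = 0.33 mm
Layer 520–350 hPa: Δp = 170 hPa = 17000 Pa, q̄ = 0.000442 kg/kg → 0.000442 × 17000 / 9.8 = 0.77 mm
PW = 5.34 + 2.89 + 0.33 + 0.77 = 9.33 ≈ 9.3 mm.

PW ≈ 9.3 mm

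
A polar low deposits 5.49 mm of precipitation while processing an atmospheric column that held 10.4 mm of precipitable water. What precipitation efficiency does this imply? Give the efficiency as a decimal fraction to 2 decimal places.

ε = precipitation / PW = 5.49 / 10.4 = 0.53.

ε ≈ 0.53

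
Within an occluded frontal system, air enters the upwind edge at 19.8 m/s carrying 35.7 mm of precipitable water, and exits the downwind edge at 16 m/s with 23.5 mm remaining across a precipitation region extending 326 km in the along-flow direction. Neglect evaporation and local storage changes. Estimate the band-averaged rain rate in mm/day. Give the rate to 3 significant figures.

Column moisture flux per unit crosswind length is F = V × PW.
Inflow: F_in = 19.8 × 35.7 = 706.86 mm·m/s
Outflow: F_out = 16 × 23.5 = 376 mm·m/s
Steady-state rate R = (F_in − F_out)/L = (706.86 − 376) / 326000 m = 1.015e-03 mm/s.
R = 1.015e-03 × 3600 × 24 = 87.7 mm/day.

R ≈ 87.7 mm/day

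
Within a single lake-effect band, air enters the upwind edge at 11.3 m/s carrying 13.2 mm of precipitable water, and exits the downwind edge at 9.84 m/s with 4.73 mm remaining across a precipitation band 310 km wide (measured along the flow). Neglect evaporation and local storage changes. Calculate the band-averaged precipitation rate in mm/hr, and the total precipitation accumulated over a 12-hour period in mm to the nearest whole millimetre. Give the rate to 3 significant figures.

Column moisture flux per unit crosswind length is F = V × PW.
Inflow: F_in = 11.3 × 13.2 = 149.16 mm·m/s
Outflow: F_out = 9.84 × 4.73 = 46.5432 mm·m/s
Steady-state rate R = (F_in − F_out)/L = (149.16 − 46.5432) / 310000 m = 3.310e-04 mm/s.
R = 3.310e-04 × 3600 = 1.19 mm/hr.
Over 12 h: total = 1.19 × 12 = 14.28 ≈ 14 mm.

R ≈ 1.19 mm/hr; total ≈ 14 mm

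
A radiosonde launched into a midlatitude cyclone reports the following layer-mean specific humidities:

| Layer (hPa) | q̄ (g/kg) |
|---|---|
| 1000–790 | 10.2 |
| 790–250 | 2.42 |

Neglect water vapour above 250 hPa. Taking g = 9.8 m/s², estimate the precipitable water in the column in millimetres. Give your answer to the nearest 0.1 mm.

PW ≈ 35.2 mm

Precipitable water is the column-integrated vapour mass per unit area: PW = (1/g) Σ q̄ Δp, with q in kg/kg and Δp in Pa (1 kg/m² of water = 1 mm).
Layer 1000–790 hPa: Δp = 210 hPa = 21000 Pa, q̄ = 0.0102 kg/kg → 0.0102 × 21000 / 9.8 = 21.86 mm
Layer 790–250 hPa: Δp = 540 hPa = 54000 Pa, q̄ = 0.00242 kg/kg → 0.00242 × 54000 / 9.8 = 13.33 mm
PW = 21.86 + 13.33 = 35.19 ≈ 35.2 mm.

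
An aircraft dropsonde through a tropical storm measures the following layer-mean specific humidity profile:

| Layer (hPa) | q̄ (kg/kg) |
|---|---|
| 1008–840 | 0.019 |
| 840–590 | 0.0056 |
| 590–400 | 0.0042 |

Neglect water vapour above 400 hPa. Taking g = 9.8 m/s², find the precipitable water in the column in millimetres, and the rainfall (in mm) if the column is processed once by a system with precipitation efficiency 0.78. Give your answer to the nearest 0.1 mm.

Precipitable water is the column-integrated vapour mass per unit area: PW = (1/g) Σ q̄ Δp, with q in kg/kg and Δp in Pa (1 kg/m² of water = 1 mm).
Layer 1008–840 hPa: Δp = 168 hPa = 16800 Pa, q̄ = 0.019 kg/kg → 0.019 × 16800 / 9.8 = 32.57 mm
Layer 840–590 hPa: Δp = 250 hPa = 25000 Pa, q̄ = 0.0056 kg/kg → 0.0056 × 25000 / 9.8 = 14.29 mm
Layer 590–400 hPa: Δp = 190 hPa = 19000 Pa, q̄ = 0.0042 kg/kg → 0.0042 × 19000 / 9.8 = 8.14 mm
PW = 32.57 + 14.29 + 8.14 = 55.00 ≈ 55.0 mm.
Rainfall = ε × PW = 0.78 × 55.0 = 42.9 mm.

PW ≈ 55.0 mm; rainfall ≈ 42.9 mm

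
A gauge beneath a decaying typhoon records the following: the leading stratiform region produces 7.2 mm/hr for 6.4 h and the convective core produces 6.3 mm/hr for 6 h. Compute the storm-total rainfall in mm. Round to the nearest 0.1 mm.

Total = Σ Rᵢ Δtᵢ = 7.2 × 6.4 + 6.3 × 6
      = 46.08 + 37.8 = 83.9 mm.

total ≈ 83.9 mm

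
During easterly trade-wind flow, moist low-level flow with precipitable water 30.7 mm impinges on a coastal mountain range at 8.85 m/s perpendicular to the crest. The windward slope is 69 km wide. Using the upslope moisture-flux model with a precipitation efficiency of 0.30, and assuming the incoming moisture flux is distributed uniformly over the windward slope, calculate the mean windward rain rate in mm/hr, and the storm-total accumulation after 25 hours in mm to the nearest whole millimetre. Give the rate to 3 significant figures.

Incoming column moisture flux per unit ridge length: F = V × PW = 8.85 × 30.7 = 271.695 mm·m/s.
Spread over the 69 km slope with efficiency ε = 0.30: R = ε·F/W = 0.30 × 271.695 / 69000 m = 1.181e-03 mm/s.
R = 1.181e-03 × 3600 = 4.25 mm/hr.
Over 25 h: total = 4.25 × 25 = 106.25 ≈ 106 mm.

R ≈ 4.25 mm/hr; total ≈ 106 mm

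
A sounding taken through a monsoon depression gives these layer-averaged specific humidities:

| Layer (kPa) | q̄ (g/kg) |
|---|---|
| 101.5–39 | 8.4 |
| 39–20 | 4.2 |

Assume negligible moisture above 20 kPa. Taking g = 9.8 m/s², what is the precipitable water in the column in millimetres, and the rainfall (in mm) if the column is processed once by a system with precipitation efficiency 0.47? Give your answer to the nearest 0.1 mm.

PW ≈ 61.7 mm; rainfall ≈ 29.0 mm

Precipitable water is the column-integrated vapour mass per unit area: PW = (1/g) Σ q̄ Δp, with q in kg/kg and Δp in Pa (1 kg/m² of water = 1 mm).
Layer 101.5–39 kPa: Δp = 625 hPa = 62500 Pa, q̄ = 0.0084 kg/kg → 0.0084 × 62500 / 9.8 = 53.57 mm
Layer 39–20 kPa: Δp = 190 hPa = 19000 Pa, q̄ = 0.0042 kg/kg → 0.0042 × 19000 / 9.8 = 8.14 mm
PW = 53.57 + 8.14 = 61.71 ≈ 61.7 mm.
Rainfall = ε × PW = 0.47 × 61.7 = 29.0 mm.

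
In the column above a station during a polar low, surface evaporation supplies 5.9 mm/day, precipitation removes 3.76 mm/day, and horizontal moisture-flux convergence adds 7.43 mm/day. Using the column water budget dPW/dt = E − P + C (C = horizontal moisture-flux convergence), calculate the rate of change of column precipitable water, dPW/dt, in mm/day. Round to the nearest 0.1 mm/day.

dPW/dt ≈ 9.6 mm/day

dPW/dt = E − P + C = 5.9 − 3.76 + (7.43) = 9.6 mm/day.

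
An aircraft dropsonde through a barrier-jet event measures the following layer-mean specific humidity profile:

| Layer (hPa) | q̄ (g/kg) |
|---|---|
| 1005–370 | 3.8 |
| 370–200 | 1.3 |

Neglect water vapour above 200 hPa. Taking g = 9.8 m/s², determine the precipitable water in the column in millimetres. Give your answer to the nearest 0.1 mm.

PW ≈ 26.9 mm

Precipitable water is the column-integrated vapour mass per unit area: PW = (1/g) Σ q̄ Δp, with q in kg/kg and Δp in Pa (1 kg/m² of water = 1 mm).
Layer 1005–370 hPa: Δp = 635 hPa = 63500 Pa, q̄ = 0.0038 kg/kg → 0.0038 × 63500 / 9.8 = 24.62 mm
Layer 370–200 hPa: Δp = 170 hPa = 17000 Pa, q̄ = 0.0013 kg/kg → 0.0013 × 17000 / 9.8 = 2.26 mm
PW = 24.62 + 2.26 = 26.88 ≈ 26.9 mm.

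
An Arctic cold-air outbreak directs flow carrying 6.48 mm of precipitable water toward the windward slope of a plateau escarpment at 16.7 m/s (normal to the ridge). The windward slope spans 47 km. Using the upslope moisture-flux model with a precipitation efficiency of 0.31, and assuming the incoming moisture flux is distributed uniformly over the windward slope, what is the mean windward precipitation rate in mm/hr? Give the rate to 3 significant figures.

Incoming column moisture flux per unit ridge length: F = V × PW = 16.7 × 6.48 = 108.216 mm·m/s.
Spread over the 47 km slope with efficiency ε = 0.31: R = ε·F/W = 0.31 × 108.216 / 47000 m = 7.138e-04 mm/s.
R = 7.138e-04 × 3600 = 2.57 mm/hr.

R ≈ 2.57 mm/hr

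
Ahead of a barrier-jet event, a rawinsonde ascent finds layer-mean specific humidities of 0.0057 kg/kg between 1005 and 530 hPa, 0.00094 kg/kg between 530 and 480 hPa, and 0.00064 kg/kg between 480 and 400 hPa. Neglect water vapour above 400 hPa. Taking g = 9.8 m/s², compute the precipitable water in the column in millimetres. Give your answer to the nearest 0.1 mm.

Precipitable water is the column-integrated vapour mass per unit area: PW = (1/g) Σ q̄ Δp, with q in kg/kg and Δp in Pa (1 kg/m² of water = 1 mm).
Layer 1005–530 hPa: Δp = 475 hPa = 47500 Pa, q̄ = 0.0057 kg/kg → 0.0057 × 47500 / 9.8 = 27.63 mm
Layer 530–480 hPa: Δp = 50 hPa = 5000 Pa, q̄ = 0.00094 kg/kg → 0.00094 × 5000 / 9.8 = 0.48 mm
Layer 480–400 hPa: Δp = 80 hPa = 8000 Pa, q̄ = 0.00064 kg/kg → 0.00064 × 8000 / 9.8 = 0.52 mm
PW = 27.63 + 0.48 + 0.52 = 28.63 ≈ 28.6 mm.

PW ≈ 28.6 mm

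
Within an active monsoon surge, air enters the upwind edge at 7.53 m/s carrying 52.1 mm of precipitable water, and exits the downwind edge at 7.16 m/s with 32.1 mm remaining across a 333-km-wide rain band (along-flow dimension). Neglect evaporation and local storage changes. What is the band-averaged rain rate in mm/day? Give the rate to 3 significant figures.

R ≈ 42.2 mm/day

Column moisture flux per unit crosswind length is F = V × PW.
Inflow: F_in = 7.53 × 52.1 = 392.313 mm·m/s
Outflow: F_out = 7.16 × 32.1 = 229.836 mm·m/s
Steady-state rate R = (F_in − F_out)/L = (392.313 − 229.836) / 333000 m = 4.879e-04 mm/s.
R = 4.879e-04 × 3600 × 24 = 42.2 mm/day.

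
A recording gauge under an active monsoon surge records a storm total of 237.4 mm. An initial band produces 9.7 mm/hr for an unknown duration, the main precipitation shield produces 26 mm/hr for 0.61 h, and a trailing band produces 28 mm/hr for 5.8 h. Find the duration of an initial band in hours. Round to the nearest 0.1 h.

Known phases: 26 × 0.61 + 28 × 5.8 = 15.86 + 162.4 = 178.26 mm.
Remaining depth = 237.4 − 178.26 = 59.14 mm.
Duration = 59.14 / 9.7 = 6.1 h.

duration ≈ 6.1 h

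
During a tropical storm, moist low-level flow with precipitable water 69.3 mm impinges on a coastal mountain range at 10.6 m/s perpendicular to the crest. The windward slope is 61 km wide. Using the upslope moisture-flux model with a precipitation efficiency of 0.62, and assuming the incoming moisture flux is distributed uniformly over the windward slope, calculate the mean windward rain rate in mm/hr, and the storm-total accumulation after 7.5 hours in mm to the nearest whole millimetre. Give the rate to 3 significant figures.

Incoming column moisture flux per unit ridge length: F = V × PW = 10.6 × 69.3 = 734.58 mm·m/s.
Spread over the 61 km slope with efficiency ε = 0.62: R = ε·F/W = 0.62 × 734.58 / 61000 m = 7.466e-03 mm/s.
R = 7.466e-03 × 3600 = 26.9 mm/hr.
Over 7.5 h: total = 26.9 × 7.5 = 201.75 ≈ 202 mm.

R ≈ 26.9 mm/hr; total ≈ 202 mm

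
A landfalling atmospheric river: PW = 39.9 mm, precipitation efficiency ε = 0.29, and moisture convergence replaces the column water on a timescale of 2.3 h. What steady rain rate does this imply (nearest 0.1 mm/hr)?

R ≈ 5.0 mm/hr

Each overturning extracts ε × PW = 0.29 × 39.9 = 11.571 mm.
Rate = ε·PW / τ = 11.571 / 2.3 h = 5.0 mm/hr.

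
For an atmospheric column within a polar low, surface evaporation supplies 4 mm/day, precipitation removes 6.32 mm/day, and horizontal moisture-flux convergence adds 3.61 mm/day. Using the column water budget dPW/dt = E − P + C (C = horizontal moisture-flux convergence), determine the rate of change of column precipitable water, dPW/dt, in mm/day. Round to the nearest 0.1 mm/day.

dPW/dt = E − P + C = 4 − 6.32 + (3.61) = 1.3 mm/day.

dPW/dt ≈ 1.3 mm/day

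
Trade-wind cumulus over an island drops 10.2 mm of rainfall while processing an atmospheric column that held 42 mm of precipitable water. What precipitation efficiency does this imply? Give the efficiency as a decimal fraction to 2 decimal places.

ε = rainfall / PW = 10.2 / 42 = 0.24.

ε ≈ 0.24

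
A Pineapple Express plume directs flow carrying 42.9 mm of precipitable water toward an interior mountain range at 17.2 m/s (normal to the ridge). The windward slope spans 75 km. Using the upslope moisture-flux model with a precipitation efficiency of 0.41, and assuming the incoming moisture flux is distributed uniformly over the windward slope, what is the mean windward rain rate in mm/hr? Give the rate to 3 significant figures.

Incoming column moisture flux per unit ridge length: F = V × PW = 17.2 × 42.9 = 737.88 mm·m/s.
Spread over the 75 km slope with efficiency ε = 0.41: R = ε·F/W = 0.41 × 737.88 / 75000 m = 4.034e-03 mm/s.
R = 4.034e-03 × 3600 = 14.5 mm/hr.

R ≈ 14.5 mm/hr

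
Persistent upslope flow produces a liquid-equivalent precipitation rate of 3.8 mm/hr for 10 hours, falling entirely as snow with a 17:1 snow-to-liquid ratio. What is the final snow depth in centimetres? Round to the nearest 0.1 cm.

snow depth ≈ 64.6 cm

Liquid-equivalent depth = 3.8 × 10 = 38 mm.
Snow depth = 38 mm × 17 = 646 mm = 64.6 cm.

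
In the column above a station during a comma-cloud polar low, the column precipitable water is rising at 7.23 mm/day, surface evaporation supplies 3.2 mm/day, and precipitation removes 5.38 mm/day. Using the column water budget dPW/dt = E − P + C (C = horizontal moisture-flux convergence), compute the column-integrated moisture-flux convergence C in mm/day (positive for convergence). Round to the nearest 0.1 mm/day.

C ≈ 9.4 mm/day

dPW/dt = +7.23 mm/day.
C = dPW/dt − E + P = (+7.23) − 3.2 + 5.38 = 9.4 mm/day.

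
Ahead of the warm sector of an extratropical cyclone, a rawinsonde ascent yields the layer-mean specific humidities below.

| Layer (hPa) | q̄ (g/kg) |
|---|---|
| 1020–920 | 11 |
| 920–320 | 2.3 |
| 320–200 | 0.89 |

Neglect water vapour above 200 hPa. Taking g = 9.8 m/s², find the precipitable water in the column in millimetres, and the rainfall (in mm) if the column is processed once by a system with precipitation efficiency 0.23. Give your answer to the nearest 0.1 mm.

PW ≈ 26.4 mm; rainfall ≈ 6.1 mm

Precipitable water is the column-integrated vapour mass per unit area: PW = (1/g) Σ q̄ Δp, with q in kg/kg and Δp in Pa (1 kg/m² of water = 1 mm).
Layer 1020–920 hPa: Δp = 100 hPa = 10000 Pa, q̄ = 0.011 kg/kg → 0.011 × 10000 / 9.8 = 11.22 mm
Layer 920–320 hPa: Δp = 600 hPa = 60000 Pa, q̄ = 0.0023 kg/kg → 0.0023 × 60000 / 9.8 = 14.08 mm
Layer 320–200 hPa: Δp = 120 hPa = 12000 Pa, q̄ = 0.00089 kg/kg → 0.00089 × 12000 / 9.8 = 1.09 mm
PW = 11.22 + 14.08 + 1.09 = 26.39 ≈ 26.4 mm.
Rainfall = ε × PW = 0.23 × 26.4 = 6.1 mm.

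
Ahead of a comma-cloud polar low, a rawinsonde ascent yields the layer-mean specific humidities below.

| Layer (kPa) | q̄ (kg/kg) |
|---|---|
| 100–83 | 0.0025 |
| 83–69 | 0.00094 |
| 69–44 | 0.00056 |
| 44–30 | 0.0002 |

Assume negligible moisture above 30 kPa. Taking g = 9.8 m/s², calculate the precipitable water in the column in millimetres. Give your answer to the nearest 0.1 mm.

PW ≈ 7.4 mm

Precipitable water is the column-integrated vapour mass per unit area: PW = (1/g) Σ q̄ Δp, with q in kg/kg and Δp in Pa (1 kg/m² of water = 1 mm).
Layer 100–83 kPa: Δp = 170 hPa = 17000 Pa, q̄ = 0.0025 kg/kg → 0.0025 × 17000 / 9.8 = 4.34 mm
Layer 83–69 kPa: Δp = 140 hPa = 14000 Pa, q̄ = 0.00094 kg/kg → 0.00094 × 14000 / 9.8 = 1.34 mm
Layer 69–44 kPa: Δp = 250 hPa = 25000 Pa, q̄ = 0.00056 kg/kg → 0.00056 × 25000 / 9.8 = 1.43 mm
Layer 44–30 kPa: Δp = 140 hPa = 14000 Pa, q̄ = 0.0002 kg/kg → 0.0002 × 14000 / 9.8 = 0.29 mm
PW = 4.34 + 1.34 + 1.43 + 0.29 = 7.40 ≈ 7.4 mm.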